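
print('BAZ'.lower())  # baz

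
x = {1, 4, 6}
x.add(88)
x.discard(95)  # {1, 4, 6, 88}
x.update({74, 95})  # {1, 4, 6, 74, 88, 95}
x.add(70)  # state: {1, 4, 6, 70, 74, 88, 95}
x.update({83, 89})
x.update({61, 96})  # {1, 4, 6, 61, 70, 74, 83, 88, 89, 95, 96}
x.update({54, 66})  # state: {1, 4, 6, 54, 61, 66, 70, 74, 83, 88, 89, 95, 96}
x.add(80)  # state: {1, 4, 6, 54, 61, 66, 70, 74, 80, 83, 88, 89, 95, 96}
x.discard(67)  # {1, 4, 6, 54, 61, 66, 70, 74, 80, 83, 88, 89, 95, 96}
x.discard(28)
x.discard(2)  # {1, 4, 6, 54, 61, 66, 70, 74, 80, 83, 88, 89, 95, 96}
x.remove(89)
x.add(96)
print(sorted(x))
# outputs [1, 4, 6, 54, 61, 66, 70, 74, 80, 83, 88, 95, 96]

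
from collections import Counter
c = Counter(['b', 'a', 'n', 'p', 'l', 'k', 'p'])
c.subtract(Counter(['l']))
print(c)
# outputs Counter({'p': 2, 'b': 1, 'a': 1, 'n': 1, 'k': 1, 'l': 0})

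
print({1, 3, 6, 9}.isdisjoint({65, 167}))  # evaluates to True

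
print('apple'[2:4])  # pl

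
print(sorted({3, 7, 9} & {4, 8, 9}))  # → [9]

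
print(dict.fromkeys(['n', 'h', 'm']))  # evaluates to {'n': None, 'h': None, 'm': None}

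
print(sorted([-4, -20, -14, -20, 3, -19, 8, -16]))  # [-20, -20, -19, -16, -14, -4, 3, 8]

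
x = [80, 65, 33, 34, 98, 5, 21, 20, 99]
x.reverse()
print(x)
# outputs [99, 20, 21, 5, 98, 34, 33, 65, 80]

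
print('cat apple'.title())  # Cat Apple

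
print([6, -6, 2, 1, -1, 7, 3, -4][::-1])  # [-4, 3, 7, -1, 1, 2, -6, 6]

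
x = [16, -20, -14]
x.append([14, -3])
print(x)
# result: [16, -20, -14, [14, -3]]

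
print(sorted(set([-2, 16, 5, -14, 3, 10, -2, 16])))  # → [-14, -2, 3, 5, 10, 16]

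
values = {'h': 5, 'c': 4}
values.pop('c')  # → 4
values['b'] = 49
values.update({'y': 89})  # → {'h': 5, 'b': 49, 'y': 89}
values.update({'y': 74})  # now {'h': 5, 'b': 49, 'y': 74}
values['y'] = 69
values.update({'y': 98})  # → {'h': 5, 'b': 49, 'y': 98}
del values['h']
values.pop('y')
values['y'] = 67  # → {'b': 49, 'y': 67}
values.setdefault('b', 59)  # 49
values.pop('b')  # 49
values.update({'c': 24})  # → {'y': 67, 'c': 24}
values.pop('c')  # 24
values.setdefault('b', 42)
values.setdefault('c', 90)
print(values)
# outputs {'y': 67, 'b': 42, 'c': 90}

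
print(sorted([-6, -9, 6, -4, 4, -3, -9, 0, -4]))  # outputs [-9, -9, -6, -4, -4, -3, 0, 4, 6]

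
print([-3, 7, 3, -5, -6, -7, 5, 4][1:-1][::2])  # [7, -5, -7]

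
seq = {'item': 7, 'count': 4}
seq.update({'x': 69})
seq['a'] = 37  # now {'item': 7, 'count': 4, 'x': 69, 'a': 37}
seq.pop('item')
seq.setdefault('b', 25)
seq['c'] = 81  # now {'count': 4, 'x': 69, 'a': 37, 'b': 25, 'c': 81}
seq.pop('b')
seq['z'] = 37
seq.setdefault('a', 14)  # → 37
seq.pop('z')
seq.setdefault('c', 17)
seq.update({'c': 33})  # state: {'count': 4, 'x': 69, 'a': 37, 'c': 33}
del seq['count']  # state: {'x': 69, 'a': 37, 'c': 33}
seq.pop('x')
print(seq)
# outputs {'a': 37, 'c': 33}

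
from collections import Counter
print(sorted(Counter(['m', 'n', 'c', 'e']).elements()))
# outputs ['c', 'e', 'm', 'n']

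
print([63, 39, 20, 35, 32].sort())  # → None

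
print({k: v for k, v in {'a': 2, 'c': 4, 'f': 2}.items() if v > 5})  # {}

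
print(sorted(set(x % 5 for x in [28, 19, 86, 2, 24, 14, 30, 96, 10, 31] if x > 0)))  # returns [0, 1, 2, 3, 4]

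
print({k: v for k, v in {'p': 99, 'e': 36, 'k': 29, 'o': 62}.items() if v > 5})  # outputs {'p': 99, 'e': 36, 'k': 29, 'o': 62}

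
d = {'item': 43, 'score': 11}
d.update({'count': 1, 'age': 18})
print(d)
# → {'item': 43, 'score': 11, 'count': 1, 'age': 18}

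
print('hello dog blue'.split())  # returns ['hello', 'dog', 'blue']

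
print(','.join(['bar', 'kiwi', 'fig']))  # bar,kiwi,fig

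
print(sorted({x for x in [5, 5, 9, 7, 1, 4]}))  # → [1, 4, 5, 7, 9]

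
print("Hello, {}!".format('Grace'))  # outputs Hello, Grace!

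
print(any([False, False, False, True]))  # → True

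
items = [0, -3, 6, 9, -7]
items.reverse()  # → [-7, 9, 6, -3, 0]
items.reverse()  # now [0, -3, 6, 9, -7]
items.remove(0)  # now [-3, 6, 9, -7]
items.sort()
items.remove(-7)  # [-3, 6, 9]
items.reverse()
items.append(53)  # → [9, 6, -3, 53]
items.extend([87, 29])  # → [9, 6, -3, 53, 87, 29]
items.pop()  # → 29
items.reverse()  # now [87, 53, -3, 6, 9]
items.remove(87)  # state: [53, -3, 6, 9]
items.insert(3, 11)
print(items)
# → [53, -3, 6, 11, 9]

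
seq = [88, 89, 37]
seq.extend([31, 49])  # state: [88, 89, 37, 31, 49]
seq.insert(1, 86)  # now [88, 86, 89, 37, 31, 49]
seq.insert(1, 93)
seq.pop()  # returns 49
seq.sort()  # [31, 37, 86, 88, 89, 93]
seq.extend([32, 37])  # [31, 37, 86, 88, 89, 93, 32, 37]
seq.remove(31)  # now [37, 86, 88, 89, 93, 32, 37]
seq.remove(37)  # [86, 88, 89, 93, 32, 37]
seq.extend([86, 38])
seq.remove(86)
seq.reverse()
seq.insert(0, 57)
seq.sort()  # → [32, 37, 38, 57, 86, 88, 89, 93]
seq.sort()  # [32, 37, 38, 57, 86, 88, 89, 93]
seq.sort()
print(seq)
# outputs [32, 37, 38, 57, 86, 88, 89, 93]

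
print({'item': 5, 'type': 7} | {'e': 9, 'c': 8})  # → {'item': 5, 'type': 7, 'e': 9, 'c': 8}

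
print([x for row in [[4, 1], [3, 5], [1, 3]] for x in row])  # [4, 1, 3, 5, 1, 3]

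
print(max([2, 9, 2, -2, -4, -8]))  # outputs 9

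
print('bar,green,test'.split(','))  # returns ['bar', 'green', 'test']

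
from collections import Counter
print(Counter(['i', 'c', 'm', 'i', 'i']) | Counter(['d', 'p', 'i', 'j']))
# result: Counter({'i': 3, 'c': 1, 'm': 1, 'd': 1, 'p': 1, 'j': 1})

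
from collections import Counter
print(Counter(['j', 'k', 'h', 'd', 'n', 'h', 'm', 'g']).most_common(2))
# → [('h', 2), ('j', 1)]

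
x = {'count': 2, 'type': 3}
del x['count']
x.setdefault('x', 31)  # 31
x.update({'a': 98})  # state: {'type': 3, 'x': 31, 'a': 98}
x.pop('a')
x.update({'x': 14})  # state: {'type': 3, 'x': 14}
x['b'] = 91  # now {'type': 3, 'x': 14, 'b': 91}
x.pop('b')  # 91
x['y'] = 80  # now {'type': 3, 'x': 14, 'y': 80}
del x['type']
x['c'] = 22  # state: {'x': 14, 'y': 80, 'c': 22}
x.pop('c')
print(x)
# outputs {'x': 14, 'y': 80}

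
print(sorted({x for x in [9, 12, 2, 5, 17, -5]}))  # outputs [-5, 2, 5, 9, 12, 17]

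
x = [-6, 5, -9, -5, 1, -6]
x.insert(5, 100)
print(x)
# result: [-6, 5, -9, -5, 1, 100, -6]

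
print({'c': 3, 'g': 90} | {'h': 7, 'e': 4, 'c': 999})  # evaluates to {'c': 999, 'g': 90, 'h': 7, 'e': 4}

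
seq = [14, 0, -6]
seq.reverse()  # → [-6, 0, 14]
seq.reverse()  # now [14, 0, -6]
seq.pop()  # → -6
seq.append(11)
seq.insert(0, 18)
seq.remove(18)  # [14, 0, 11]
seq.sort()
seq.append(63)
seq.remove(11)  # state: [0, 14, 63]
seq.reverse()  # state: [63, 14, 0]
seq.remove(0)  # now [63, 14]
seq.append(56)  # [63, 14, 56]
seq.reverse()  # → [56, 14, 63]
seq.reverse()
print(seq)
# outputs [63, 14, 56]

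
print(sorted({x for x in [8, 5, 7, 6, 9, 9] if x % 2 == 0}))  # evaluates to [6, 8]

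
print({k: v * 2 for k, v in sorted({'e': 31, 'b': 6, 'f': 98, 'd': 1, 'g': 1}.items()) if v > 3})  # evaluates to {'b': 12, 'e': 62, 'f': 196}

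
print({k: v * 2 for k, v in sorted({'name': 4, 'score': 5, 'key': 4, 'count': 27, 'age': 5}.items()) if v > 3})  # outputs {'age': 10, 'count': 54, 'key': 8, 'name': 8, 'score': 10}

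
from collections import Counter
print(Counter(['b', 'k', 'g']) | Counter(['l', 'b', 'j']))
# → Counter({'b': 1, 'k': 1, 'g': 1, 'l': 1, 'j': 1})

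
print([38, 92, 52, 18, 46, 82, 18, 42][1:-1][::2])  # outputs [92, 18, 82]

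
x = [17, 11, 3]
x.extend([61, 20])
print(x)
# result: [17, 11, 3, 61, 20]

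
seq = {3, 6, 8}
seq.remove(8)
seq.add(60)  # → {3, 6, 60}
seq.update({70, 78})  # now {3, 6, 60, 70, 78}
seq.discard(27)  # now {3, 6, 60, 70, 78}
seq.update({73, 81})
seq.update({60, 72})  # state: {3, 6, 60, 70, 72, 73, 78, 81}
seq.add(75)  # {3, 6, 60, 70, 72, 73, 75, 78, 81}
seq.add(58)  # {3, 6, 58, 60, 70, 72, 73, 75, 78, 81}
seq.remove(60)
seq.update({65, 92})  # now {3, 6, 58, 65, 70, 72, 73, 75, 78, 81, 92}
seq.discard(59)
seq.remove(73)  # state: {3, 6, 58, 65, 70, 72, 75, 78, 81, 92}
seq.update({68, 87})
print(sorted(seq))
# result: [3, 6, 58, 65, 68, 70, 72, 75, 78, 81, 87, 92]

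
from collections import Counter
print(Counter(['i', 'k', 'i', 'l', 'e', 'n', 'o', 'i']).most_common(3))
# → [('i', 3), ('k', 1), ('l', 1)]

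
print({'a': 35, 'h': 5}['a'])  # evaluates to 35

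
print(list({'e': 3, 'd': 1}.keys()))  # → ['e', 'd']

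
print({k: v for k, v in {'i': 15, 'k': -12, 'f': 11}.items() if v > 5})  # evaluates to {'i': 15, 'f': 11}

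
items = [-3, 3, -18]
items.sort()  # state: [-18, -3, 3]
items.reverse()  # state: [3, -3, -18]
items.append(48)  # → [3, -3, -18, 48]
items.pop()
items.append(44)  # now [3, -3, -18, 44]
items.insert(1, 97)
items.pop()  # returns 44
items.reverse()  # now [-18, -3, 97, 3]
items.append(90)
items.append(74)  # [-18, -3, 97, 3, 90, 74]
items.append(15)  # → [-18, -3, 97, 3, 90, 74, 15]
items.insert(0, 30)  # [30, -18, -3, 97, 3, 90, 74, 15]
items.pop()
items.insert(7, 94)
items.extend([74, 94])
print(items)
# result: [30, -18, -3, 97, 3, 90, 74, 94, 74, 94]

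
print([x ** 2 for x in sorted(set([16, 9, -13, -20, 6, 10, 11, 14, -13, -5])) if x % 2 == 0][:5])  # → [400, 36, 100, 196, 256]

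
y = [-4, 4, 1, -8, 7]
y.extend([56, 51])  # [-4, 4, 1, -8, 7, 56, 51]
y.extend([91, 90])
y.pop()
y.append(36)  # [-4, 4, 1, -8, 7, 56, 51, 91, 36]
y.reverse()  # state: [36, 91, 51, 56, 7, -8, 1, 4, -4]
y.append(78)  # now [36, 91, 51, 56, 7, -8, 1, 4, -4, 78]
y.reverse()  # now [78, -4, 4, 1, -8, 7, 56, 51, 91, 36]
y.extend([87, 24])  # [78, -4, 4, 1, -8, 7, 56, 51, 91, 36, 87, 24]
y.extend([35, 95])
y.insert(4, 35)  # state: [78, -4, 4, 1, 35, -8, 7, 56, 51, 91, 36, 87, 24, 35, 95]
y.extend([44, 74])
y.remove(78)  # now [-4, 4, 1, 35, -8, 7, 56, 51, 91, 36, 87, 24, 35, 95, 44, 74]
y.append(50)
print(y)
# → [-4, 4, 1, 35, -8, 7, 56, 51, 91, 36, 87, 24, 35, 95, 44, 74, 50]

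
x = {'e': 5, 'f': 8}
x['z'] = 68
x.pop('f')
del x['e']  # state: {'z': 68}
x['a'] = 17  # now {'z': 68, 'a': 17}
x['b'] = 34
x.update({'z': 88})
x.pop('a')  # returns 17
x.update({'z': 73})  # {'z': 73, 'b': 34}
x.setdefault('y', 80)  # 80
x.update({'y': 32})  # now {'z': 73, 'b': 34, 'y': 32}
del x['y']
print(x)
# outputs {'z': 73, 'b': 34}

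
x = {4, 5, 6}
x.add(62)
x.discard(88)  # {4, 5, 6, 62}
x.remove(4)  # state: {5, 6, 62}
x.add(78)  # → {5, 6, 62, 78}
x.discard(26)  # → {5, 6, 62, 78}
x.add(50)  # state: {5, 6, 50, 62, 78}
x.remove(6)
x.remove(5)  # {50, 62, 78}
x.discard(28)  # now {50, 62, 78}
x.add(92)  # {50, 62, 78, 92}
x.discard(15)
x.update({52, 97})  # {50, 52, 62, 78, 92, 97}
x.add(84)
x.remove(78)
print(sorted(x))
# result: [50, 52, 62, 84, 92, 97]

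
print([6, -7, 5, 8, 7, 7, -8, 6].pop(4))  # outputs 7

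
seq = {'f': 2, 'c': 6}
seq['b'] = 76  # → {'f': 2, 'c': 6, 'b': 76}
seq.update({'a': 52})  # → {'f': 2, 'c': 6, 'b': 76, 'a': 52}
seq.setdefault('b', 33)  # 76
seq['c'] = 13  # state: {'f': 2, 'c': 13, 'b': 76, 'a': 52}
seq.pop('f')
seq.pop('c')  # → 13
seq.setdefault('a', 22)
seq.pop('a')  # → 52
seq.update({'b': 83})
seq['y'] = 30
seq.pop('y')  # 30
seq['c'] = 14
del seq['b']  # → {'c': 14}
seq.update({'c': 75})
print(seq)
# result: {'c': 75}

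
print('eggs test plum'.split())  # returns ['eggs', 'test', 'plum']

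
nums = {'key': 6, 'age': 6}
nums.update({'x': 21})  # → {'key': 6, 'age': 6, 'x': 21}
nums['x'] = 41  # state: {'key': 6, 'age': 6, 'x': 41}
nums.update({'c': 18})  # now {'key': 6, 'age': 6, 'x': 41, 'c': 18}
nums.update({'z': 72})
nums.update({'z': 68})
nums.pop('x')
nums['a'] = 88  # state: {'key': 6, 'age': 6, 'c': 18, 'z': 68, 'a': 88}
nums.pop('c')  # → 18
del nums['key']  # {'age': 6, 'z': 68, 'a': 88}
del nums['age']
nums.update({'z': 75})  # {'z': 75, 'a': 88}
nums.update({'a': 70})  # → {'z': 75, 'a': 70}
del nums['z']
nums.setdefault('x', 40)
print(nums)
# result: {'a': 70, 'x': 40}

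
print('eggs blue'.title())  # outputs Eggs Blue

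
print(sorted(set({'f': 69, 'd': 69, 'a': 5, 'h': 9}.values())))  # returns [5, 9, 69]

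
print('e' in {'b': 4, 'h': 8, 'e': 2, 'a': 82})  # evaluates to True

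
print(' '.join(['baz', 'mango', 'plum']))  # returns baz mango plum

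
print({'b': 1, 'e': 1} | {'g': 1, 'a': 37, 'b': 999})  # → {'b': 999, 'e': 1, 'g': 1, 'a': 37}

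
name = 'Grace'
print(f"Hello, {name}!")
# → Hello, Grace!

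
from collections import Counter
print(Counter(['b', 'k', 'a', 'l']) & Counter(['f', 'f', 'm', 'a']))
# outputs Counter({'a': 1})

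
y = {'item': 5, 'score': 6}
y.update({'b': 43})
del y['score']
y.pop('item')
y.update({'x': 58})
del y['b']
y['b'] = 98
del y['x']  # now {'b': 98}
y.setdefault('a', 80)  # 80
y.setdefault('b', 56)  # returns 98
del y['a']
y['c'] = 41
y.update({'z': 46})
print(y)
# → {'b': 98, 'c': 41, 'z': 46}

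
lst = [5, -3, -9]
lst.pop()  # -9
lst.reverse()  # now [-3, 5]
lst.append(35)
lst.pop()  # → 35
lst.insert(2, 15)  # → [-3, 5, 15]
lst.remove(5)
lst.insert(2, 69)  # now [-3, 15, 69]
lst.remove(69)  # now [-3, 15]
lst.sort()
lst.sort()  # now [-3, 15]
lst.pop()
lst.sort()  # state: [-3]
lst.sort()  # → [-3]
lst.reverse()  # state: [-3]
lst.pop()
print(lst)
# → []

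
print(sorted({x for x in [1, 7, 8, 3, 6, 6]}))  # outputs [1, 3, 6, 7, 8]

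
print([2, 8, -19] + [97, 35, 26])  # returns [2, 8, -19, 97, 35, 26]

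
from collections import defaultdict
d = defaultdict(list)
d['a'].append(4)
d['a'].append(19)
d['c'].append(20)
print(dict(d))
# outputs {'a': [4, 19], 'c': [20]}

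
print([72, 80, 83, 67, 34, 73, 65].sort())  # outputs None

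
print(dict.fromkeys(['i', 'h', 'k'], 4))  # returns {'i': 4, 'h': 4, 'k': 4}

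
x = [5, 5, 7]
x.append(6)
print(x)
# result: [5, 5, 7, 6]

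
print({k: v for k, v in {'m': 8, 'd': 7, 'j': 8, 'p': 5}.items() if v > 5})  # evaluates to {'m': 8, 'd': 7, 'j': 8}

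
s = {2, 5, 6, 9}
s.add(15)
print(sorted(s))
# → [2, 5, 6, 9, 15]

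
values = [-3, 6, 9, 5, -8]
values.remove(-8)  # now [-3, 6, 9, 5]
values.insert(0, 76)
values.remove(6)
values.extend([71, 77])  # [76, -3, 9, 5, 71, 77]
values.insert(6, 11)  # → [76, -3, 9, 5, 71, 77, 11]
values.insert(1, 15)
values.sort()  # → [-3, 5, 9, 11, 15, 71, 76, 77]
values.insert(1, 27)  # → [-3, 27, 5, 9, 11, 15, 71, 76, 77]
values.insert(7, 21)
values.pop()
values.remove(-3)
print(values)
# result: [27, 5, 9, 11, 15, 71, 21, 76]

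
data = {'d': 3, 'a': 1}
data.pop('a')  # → 1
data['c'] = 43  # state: {'d': 3, 'c': 43}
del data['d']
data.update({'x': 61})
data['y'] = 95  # {'c': 43, 'x': 61, 'y': 95}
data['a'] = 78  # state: {'c': 43, 'x': 61, 'y': 95, 'a': 78}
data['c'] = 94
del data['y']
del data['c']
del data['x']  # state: {'a': 78}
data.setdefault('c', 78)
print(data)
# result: {'a': 78, 'c': 78}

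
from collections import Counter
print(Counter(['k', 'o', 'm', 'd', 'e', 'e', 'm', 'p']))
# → Counter({'m': 2, 'e': 2, 'k': 1, 'o': 1, 'd': 1, 'p': 1})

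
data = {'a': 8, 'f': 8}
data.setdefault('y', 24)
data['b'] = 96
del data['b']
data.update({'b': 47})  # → {'a': 8, 'f': 8, 'y': 24, 'b': 47}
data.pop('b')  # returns 47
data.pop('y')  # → 24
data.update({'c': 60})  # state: {'a': 8, 'f': 8, 'c': 60}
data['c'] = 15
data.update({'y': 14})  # {'a': 8, 'f': 8, 'c': 15, 'y': 14}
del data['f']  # {'a': 8, 'c': 15, 'y': 14}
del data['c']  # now {'a': 8, 'y': 14}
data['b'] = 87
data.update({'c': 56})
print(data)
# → {'a': 8, 'y': 14, 'b': 87, 'c': 56}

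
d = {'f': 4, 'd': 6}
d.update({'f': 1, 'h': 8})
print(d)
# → {'f': 1, 'd': 6, 'h': 8}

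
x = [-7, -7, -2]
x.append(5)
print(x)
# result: [-7, -7, -2, 5]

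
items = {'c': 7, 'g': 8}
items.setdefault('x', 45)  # 45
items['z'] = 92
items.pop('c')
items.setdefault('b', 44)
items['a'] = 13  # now {'g': 8, 'x': 45, 'z': 92, 'b': 44, 'a': 13}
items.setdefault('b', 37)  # 44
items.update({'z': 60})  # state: {'g': 8, 'x': 45, 'z': 60, 'b': 44, 'a': 13}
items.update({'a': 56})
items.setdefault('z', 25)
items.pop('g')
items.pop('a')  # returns 56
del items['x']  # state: {'z': 60, 'b': 44}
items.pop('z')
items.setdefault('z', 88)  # 88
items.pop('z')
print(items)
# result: {'b': 44}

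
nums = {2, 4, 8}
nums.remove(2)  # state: {4, 8}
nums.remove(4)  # {8}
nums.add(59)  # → {8, 59}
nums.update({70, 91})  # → {8, 59, 70, 91}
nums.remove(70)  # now {8, 59, 91}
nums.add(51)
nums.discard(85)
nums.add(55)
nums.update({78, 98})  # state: {8, 51, 55, 59, 78, 91, 98}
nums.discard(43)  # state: {8, 51, 55, 59, 78, 91, 98}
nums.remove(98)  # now {8, 51, 55, 59, 78, 91}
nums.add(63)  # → {8, 51, 55, 59, 63, 78, 91}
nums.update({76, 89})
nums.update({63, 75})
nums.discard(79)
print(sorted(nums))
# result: [8, 51, 55, 59, 63, 75, 76, 78, 89, 91]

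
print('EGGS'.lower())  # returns eggs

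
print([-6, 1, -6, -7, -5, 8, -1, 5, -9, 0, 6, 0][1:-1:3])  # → [1, -5, 5, 6]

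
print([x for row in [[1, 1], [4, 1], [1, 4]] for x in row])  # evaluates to [1, 1, 4, 1, 1, 4]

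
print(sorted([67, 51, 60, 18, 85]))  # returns [18, 51, 60, 67, 85]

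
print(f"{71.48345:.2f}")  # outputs 71.48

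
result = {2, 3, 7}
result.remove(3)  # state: {2, 7}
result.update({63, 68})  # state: {2, 7, 63, 68}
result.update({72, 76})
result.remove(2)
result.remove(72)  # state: {7, 63, 68, 76}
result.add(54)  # {7, 54, 63, 68, 76}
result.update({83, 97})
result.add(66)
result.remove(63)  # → {7, 54, 66, 68, 76, 83, 97}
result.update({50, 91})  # {7, 50, 54, 66, 68, 76, 83, 91, 97}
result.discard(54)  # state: {7, 50, 66, 68, 76, 83, 91, 97}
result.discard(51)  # {7, 50, 66, 68, 76, 83, 91, 97}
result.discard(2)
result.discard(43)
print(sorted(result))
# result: [7, 50, 66, 68, 76, 83, 91, 97]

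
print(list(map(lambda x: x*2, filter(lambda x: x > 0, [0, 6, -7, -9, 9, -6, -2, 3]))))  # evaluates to [12, 18, 6]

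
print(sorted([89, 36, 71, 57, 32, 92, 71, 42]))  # [32, 36, 42, 57, 71, 71, 89, 92]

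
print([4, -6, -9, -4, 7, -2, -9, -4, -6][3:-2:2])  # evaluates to [-4, -2]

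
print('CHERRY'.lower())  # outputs cherry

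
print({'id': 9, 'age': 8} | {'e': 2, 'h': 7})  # {'id': 9, 'age': 8, 'e': 2, 'h': 7}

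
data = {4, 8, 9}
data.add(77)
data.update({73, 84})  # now {4, 8, 9, 73, 77, 84}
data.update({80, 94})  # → {4, 8, 9, 73, 77, 80, 84, 94}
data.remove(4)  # {8, 9, 73, 77, 80, 84, 94}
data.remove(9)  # {8, 73, 77, 80, 84, 94}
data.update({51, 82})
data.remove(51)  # {8, 73, 77, 80, 82, 84, 94}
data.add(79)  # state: {8, 73, 77, 79, 80, 82, 84, 94}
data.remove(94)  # {8, 73, 77, 79, 80, 82, 84}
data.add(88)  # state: {8, 73, 77, 79, 80, 82, 84, 88}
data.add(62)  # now {8, 62, 73, 77, 79, 80, 82, 84, 88}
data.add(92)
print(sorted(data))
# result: [8, 62, 73, 77, 79, 80, 82, 84, 88, 92]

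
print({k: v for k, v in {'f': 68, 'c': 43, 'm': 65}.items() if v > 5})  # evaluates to {'f': 68, 'c': 43, 'm': 65}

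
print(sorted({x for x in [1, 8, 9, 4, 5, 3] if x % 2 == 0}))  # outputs [4, 8]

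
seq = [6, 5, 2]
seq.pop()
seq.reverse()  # [5, 6]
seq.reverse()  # [6, 5]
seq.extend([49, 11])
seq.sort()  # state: [5, 6, 11, 49]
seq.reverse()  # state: [49, 11, 6, 5]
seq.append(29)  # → [49, 11, 6, 5, 29]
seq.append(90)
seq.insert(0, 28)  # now [28, 49, 11, 6, 5, 29, 90]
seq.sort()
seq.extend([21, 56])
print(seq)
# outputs [5, 6, 11, 28, 29, 49, 90, 21, 56]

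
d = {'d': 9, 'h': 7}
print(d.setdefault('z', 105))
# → 105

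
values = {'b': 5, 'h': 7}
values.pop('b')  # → 5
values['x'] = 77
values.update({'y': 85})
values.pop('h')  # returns 7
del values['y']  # {'x': 77}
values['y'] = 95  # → {'x': 77, 'y': 95}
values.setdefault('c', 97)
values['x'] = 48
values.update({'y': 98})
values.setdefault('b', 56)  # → 56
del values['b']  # {'x': 48, 'y': 98, 'c': 97}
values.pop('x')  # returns 48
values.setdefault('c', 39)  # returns 97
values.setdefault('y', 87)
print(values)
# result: {'y': 98, 'c': 97}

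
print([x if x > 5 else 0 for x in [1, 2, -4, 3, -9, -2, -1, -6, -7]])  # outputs [0, 0, 0, 0, 0, 0, 0, 0, 0]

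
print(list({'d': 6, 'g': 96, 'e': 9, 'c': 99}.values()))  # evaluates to [6, 96, 9, 99]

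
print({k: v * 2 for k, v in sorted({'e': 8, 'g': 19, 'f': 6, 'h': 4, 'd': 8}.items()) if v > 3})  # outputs {'d': 16, 'e': 16, 'f': 12, 'g': 38, 'h': 8}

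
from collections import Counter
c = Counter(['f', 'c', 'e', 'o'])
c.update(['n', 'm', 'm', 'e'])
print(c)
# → Counter({'e': 2, 'm': 2, 'f': 1, 'c': 1, 'o': 1, 'n': 1})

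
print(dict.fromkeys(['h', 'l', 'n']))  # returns {'h': None, 'l': None, 'n': None}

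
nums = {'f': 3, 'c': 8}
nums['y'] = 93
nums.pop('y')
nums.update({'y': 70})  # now {'f': 3, 'c': 8, 'y': 70}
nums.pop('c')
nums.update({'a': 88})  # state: {'f': 3, 'y': 70, 'a': 88}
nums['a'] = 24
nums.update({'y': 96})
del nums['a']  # {'f': 3, 'y': 96}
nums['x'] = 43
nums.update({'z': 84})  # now {'f': 3, 'y': 96, 'x': 43, 'z': 84}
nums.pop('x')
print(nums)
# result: {'f': 3, 'y': 96, 'z': 84}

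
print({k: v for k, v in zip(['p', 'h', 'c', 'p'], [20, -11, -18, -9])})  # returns {'p': -9, 'h': -11, 'c': -18}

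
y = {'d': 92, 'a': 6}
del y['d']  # {'a': 6}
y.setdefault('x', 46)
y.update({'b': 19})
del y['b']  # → {'a': 6, 'x': 46}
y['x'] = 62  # {'a': 6, 'x': 62}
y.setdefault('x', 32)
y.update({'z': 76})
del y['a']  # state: {'x': 62, 'z': 76}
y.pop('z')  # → 76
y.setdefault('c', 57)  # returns 57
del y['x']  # {'c': 57}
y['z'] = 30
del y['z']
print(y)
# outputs {'c': 57}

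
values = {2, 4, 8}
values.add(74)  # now {2, 4, 8, 74}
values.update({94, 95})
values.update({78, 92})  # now {2, 4, 8, 74, 78, 92, 94, 95}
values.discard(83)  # {2, 4, 8, 74, 78, 92, 94, 95}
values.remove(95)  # {2, 4, 8, 74, 78, 92, 94}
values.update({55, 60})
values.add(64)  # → {2, 4, 8, 55, 60, 64, 74, 78, 92, 94}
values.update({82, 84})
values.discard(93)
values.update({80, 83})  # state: {2, 4, 8, 55, 60, 64, 74, 78, 80, 82, 83, 84, 92, 94}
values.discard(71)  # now {2, 4, 8, 55, 60, 64, 74, 78, 80, 82, 83, 84, 92, 94}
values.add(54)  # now {2, 4, 8, 54, 55, 60, 64, 74, 78, 80, 82, 83, 84, 92, 94}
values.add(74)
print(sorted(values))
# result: [2, 4, 8, 54, 55, 60, 64, 74, 78, 80, 82, 83, 84, 92, 94]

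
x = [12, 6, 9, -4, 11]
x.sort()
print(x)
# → [-4, 6, 9, 11, 12]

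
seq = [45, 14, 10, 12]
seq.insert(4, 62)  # [45, 14, 10, 12, 62]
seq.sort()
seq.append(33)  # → [10, 12, 14, 45, 62, 33]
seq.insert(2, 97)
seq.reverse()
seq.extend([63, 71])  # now [33, 62, 45, 14, 97, 12, 10, 63, 71]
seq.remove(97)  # [33, 62, 45, 14, 12, 10, 63, 71]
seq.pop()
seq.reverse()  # [63, 10, 12, 14, 45, 62, 33]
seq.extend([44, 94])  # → [63, 10, 12, 14, 45, 62, 33, 44, 94]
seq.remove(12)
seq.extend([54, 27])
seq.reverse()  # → [27, 54, 94, 44, 33, 62, 45, 14, 10, 63]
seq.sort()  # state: [10, 14, 27, 33, 44, 45, 54, 62, 63, 94]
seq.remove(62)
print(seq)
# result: [10, 14, 27, 33, 44, 45, 54, 63, 94]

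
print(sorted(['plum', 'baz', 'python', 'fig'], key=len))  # ['baz', 'fig', 'plum', 'python']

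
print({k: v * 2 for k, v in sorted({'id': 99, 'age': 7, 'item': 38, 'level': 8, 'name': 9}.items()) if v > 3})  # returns {'age': 14, 'id': 198, 'item': 76, 'level': 16, 'name': 18}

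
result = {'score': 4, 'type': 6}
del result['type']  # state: {'score': 4}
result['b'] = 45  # {'score': 4, 'b': 45}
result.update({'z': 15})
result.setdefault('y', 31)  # 31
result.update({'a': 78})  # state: {'score': 4, 'b': 45, 'z': 15, 'y': 31, 'a': 78}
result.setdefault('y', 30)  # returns 31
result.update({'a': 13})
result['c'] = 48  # {'score': 4, 'b': 45, 'z': 15, 'y': 31, 'a': 13, 'c': 48}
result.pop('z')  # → 15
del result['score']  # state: {'b': 45, 'y': 31, 'a': 13, 'c': 48}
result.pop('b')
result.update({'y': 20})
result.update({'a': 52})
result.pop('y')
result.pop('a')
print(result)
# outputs {'c': 48}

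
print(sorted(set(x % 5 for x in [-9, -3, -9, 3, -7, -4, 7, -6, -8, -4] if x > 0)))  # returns [2, 3]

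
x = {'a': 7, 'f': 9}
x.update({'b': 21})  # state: {'a': 7, 'f': 9, 'b': 21}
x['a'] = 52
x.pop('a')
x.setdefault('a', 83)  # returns 83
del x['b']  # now {'f': 9, 'a': 83}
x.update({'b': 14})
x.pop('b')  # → 14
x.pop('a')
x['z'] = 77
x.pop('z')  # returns 77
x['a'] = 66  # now {'f': 9, 'a': 66}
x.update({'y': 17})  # {'f': 9, 'a': 66, 'y': 17}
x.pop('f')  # 9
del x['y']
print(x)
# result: {'a': 66}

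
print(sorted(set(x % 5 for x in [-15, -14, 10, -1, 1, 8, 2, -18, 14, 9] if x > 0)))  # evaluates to [0, 1, 2, 3, 4]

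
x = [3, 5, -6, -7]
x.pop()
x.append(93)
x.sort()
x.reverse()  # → [93, 5, 3, -6]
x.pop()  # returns -6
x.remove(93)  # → [5, 3]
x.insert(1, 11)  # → [5, 11, 3]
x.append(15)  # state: [5, 11, 3, 15]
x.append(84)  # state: [5, 11, 3, 15, 84]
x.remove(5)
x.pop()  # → 84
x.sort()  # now [3, 11, 15]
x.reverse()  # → [15, 11, 3]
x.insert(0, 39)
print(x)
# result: [39, 15, 11, 3]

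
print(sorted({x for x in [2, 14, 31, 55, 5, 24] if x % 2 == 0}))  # [2, 14, 24]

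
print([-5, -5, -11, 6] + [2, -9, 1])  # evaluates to [-5, -5, -11, 6, 2, -9, 1]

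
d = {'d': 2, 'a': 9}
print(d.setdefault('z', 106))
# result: 106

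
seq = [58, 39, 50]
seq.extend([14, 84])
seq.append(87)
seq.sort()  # [14, 39, 50, 58, 84, 87]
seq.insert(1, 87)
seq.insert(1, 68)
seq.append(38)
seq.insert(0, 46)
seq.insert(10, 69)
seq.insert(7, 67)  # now [46, 14, 68, 87, 39, 50, 58, 67, 84, 87, 38, 69]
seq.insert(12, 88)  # [46, 14, 68, 87, 39, 50, 58, 67, 84, 87, 38, 69, 88]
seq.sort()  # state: [14, 38, 39, 46, 50, 58, 67, 68, 69, 84, 87, 87, 88]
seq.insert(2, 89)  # [14, 38, 89, 39, 46, 50, 58, 67, 68, 69, 84, 87, 87, 88]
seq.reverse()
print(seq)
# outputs [88, 87, 87, 84, 69, 68, 67, 58, 50, 46, 39, 89, 38, 14]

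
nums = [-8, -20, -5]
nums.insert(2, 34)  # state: [-8, -20, 34, -5]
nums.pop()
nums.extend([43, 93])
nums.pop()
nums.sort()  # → [-20, -8, 34, 43]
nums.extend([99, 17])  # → [-20, -8, 34, 43, 99, 17]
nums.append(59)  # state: [-20, -8, 34, 43, 99, 17, 59]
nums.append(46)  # [-20, -8, 34, 43, 99, 17, 59, 46]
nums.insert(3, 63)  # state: [-20, -8, 34, 63, 43, 99, 17, 59, 46]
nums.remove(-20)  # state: [-8, 34, 63, 43, 99, 17, 59, 46]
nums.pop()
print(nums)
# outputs [-8, 34, 63, 43, 99, 17, 59]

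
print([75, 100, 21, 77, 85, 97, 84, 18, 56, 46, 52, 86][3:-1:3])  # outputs [77, 84, 46]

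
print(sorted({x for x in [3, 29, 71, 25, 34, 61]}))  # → [3, 25, 29, 34, 61, 71]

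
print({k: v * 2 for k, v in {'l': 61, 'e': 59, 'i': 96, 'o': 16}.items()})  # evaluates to {'l': 122, 'e': 118, 'i': 192, 'o': 32}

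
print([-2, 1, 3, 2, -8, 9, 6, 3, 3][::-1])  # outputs [3, 3, 6, 9, -8, 2, 3, 1, -2]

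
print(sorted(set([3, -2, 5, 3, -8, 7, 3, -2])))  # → [-8, -2, 3, 5, 7]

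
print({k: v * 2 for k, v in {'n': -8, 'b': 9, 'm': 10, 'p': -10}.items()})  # {'n': -16, 'b': 18, 'm': 20, 'p': -20}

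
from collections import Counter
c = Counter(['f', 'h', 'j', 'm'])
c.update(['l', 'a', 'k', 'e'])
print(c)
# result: Counter({'f': 1, 'h': 1, 'j': 1, 'm': 1, 'l': 1, 'a': 1, 'k': 1, 'e': 1})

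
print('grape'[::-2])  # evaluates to eag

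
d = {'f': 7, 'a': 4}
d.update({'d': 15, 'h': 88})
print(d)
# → {'f': 7, 'a': 4, 'd': 15, 'h': 88}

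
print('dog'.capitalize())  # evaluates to Dog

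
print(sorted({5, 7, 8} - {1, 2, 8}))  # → [5, 7]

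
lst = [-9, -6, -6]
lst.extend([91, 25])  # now [-9, -6, -6, 91, 25]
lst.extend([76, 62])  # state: [-9, -6, -6, 91, 25, 76, 62]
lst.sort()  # [-9, -6, -6, 25, 62, 76, 91]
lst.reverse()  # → [91, 76, 62, 25, -6, -6, -9]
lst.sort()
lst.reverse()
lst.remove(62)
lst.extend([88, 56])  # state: [91, 76, 25, -6, -6, -9, 88, 56]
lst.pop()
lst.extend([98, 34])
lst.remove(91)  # [76, 25, -6, -6, -9, 88, 98, 34]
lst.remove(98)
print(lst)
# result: [76, 25, -6, -6, -9, 88, 34]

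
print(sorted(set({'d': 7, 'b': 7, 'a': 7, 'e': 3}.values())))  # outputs [3, 7]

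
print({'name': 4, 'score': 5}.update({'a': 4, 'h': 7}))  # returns None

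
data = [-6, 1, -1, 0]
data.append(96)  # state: [-6, 1, -1, 0, 96]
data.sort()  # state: [-6, -1, 0, 1, 96]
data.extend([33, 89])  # [-6, -1, 0, 1, 96, 33, 89]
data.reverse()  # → [89, 33, 96, 1, 0, -1, -6]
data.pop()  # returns -6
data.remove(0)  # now [89, 33, 96, 1, -1]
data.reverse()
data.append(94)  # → [-1, 1, 96, 33, 89, 94]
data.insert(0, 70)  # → [70, -1, 1, 96, 33, 89, 94]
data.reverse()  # [94, 89, 33, 96, 1, -1, 70]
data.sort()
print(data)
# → [-1, 1, 33, 70, 89, 94, 96]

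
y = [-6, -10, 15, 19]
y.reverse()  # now [19, 15, -10, -6]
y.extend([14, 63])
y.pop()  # 63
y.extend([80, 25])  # [19, 15, -10, -6, 14, 80, 25]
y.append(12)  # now [19, 15, -10, -6, 14, 80, 25, 12]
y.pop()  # 12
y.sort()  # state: [-10, -6, 14, 15, 19, 25, 80]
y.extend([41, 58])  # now [-10, -6, 14, 15, 19, 25, 80, 41, 58]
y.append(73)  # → [-10, -6, 14, 15, 19, 25, 80, 41, 58, 73]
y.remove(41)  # [-10, -6, 14, 15, 19, 25, 80, 58, 73]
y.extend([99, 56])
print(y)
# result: [-10, -6, 14, 15, 19, 25, 80, 58, 73, 99, 56]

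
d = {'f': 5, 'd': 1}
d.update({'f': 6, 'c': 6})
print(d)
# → {'f': 6, 'd': 1, 'c': 6}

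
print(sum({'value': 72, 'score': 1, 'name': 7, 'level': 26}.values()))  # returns 106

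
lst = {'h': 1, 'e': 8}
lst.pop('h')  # 1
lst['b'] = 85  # {'e': 8, 'b': 85}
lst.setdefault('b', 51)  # 85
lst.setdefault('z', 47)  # 47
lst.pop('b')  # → 85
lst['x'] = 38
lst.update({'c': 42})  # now {'e': 8, 'z': 47, 'x': 38, 'c': 42}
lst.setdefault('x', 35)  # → 38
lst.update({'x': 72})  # {'e': 8, 'z': 47, 'x': 72, 'c': 42}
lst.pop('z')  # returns 47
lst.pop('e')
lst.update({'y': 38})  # {'x': 72, 'c': 42, 'y': 38}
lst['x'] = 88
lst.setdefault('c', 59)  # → 42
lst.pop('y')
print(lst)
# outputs {'x': 88, 'c': 42}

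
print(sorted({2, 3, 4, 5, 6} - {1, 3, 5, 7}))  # [2, 4, 6]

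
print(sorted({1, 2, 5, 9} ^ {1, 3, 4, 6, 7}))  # [2, 3, 4, 5, 6, 7, 9]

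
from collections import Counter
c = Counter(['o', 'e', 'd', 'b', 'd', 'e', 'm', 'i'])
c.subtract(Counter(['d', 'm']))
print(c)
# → Counter({'e': 2, 'o': 1, 'd': 1, 'b': 1, 'i': 1, 'm': 0})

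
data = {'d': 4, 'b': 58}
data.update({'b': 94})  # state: {'d': 4, 'b': 94}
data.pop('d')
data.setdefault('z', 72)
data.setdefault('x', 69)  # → 69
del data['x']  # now {'b': 94, 'z': 72}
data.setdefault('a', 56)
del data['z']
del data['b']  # {'a': 56}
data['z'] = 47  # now {'a': 56, 'z': 47}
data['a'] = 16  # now {'a': 16, 'z': 47}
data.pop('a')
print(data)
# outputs {'z': 47}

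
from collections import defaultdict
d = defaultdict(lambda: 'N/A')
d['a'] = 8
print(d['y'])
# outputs N/A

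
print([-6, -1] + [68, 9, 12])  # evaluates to [-6, -1, 68, 9, 12]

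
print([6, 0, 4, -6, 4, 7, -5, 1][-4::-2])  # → [4, 4, 6]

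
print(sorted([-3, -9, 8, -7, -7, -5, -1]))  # [-9, -7, -7, -5, -3, -1, 8]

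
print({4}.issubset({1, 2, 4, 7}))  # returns True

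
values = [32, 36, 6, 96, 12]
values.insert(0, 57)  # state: [57, 32, 36, 6, 96, 12]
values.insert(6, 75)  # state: [57, 32, 36, 6, 96, 12, 75]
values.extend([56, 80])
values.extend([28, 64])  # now [57, 32, 36, 6, 96, 12, 75, 56, 80, 28, 64]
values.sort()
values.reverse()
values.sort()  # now [6, 12, 28, 32, 36, 56, 57, 64, 75, 80, 96]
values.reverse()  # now [96, 80, 75, 64, 57, 56, 36, 32, 28, 12, 6]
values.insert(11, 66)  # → [96, 80, 75, 64, 57, 56, 36, 32, 28, 12, 6, 66]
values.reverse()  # [66, 6, 12, 28, 32, 36, 56, 57, 64, 75, 80, 96]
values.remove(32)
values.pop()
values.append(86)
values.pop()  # 86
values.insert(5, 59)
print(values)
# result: [66, 6, 12, 28, 36, 59, 56, 57, 64, 75, 80]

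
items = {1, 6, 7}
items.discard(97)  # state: {1, 6, 7}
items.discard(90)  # {1, 6, 7}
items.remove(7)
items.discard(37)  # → {1, 6}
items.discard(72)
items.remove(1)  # {6}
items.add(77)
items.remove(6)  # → {77}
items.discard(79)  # {77}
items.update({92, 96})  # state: {77, 92, 96}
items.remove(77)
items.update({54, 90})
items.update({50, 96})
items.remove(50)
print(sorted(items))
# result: [54, 90, 92, 96]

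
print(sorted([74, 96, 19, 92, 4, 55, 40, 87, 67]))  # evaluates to [4, 19, 40, 55, 67, 74, 87, 92, 96]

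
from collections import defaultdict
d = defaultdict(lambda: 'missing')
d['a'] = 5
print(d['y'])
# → missing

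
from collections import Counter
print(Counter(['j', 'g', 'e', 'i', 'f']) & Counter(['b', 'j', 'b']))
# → Counter({'j': 1})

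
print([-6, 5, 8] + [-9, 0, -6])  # [-6, 5, 8, -9, 0, -6]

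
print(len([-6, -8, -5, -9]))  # 4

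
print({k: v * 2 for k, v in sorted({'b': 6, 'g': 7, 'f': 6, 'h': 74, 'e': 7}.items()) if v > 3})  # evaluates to {'b': 12, 'e': 14, 'f': 12, 'g': 14, 'h': 148}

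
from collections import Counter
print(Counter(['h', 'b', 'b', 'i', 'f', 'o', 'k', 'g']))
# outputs Counter({'b': 2, 'h': 1, 'i': 1, 'f': 1, 'o': 1, 'k': 1, 'g': 1})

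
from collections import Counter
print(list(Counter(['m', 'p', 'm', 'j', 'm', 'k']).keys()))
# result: ['m', 'p', 'j', 'k']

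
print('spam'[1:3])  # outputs pa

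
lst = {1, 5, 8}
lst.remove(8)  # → {1, 5}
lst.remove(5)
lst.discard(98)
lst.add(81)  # {1, 81}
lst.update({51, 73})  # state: {1, 51, 73, 81}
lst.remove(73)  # {1, 51, 81}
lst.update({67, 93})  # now {1, 51, 67, 81, 93}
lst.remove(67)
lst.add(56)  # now {1, 51, 56, 81, 93}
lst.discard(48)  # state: {1, 51, 56, 81, 93}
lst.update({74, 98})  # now {1, 51, 56, 74, 81, 93, 98}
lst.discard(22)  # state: {1, 51, 56, 74, 81, 93, 98}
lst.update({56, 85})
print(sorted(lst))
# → [1, 51, 56, 74, 81, 85, 93, 98]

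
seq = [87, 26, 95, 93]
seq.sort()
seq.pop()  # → 95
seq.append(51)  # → [26, 87, 93, 51]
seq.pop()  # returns 51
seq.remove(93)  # [26, 87]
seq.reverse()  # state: [87, 26]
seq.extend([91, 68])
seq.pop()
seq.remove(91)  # [87, 26]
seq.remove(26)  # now [87]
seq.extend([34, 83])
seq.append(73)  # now [87, 34, 83, 73]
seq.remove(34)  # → [87, 83, 73]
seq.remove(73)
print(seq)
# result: [87, 83]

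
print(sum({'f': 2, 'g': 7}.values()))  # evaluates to 9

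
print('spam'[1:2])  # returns p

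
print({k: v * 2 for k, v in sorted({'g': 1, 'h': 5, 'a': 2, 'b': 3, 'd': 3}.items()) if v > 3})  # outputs {'h': 10}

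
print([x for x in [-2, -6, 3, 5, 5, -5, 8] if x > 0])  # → [3, 5, 5, 8]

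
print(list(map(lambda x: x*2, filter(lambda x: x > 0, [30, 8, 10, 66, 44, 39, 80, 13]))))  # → [60, 16, 20, 132, 88, 78, 160, 26]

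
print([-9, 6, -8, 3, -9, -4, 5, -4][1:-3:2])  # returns [6, 3]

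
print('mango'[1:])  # ango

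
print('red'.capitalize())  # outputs Red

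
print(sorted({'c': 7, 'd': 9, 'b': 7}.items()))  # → [('b', 7), ('c', 7), ('d', 9)]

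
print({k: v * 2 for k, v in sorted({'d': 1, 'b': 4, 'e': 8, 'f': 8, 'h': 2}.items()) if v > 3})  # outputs {'b': 8, 'e': 16, 'f': 16}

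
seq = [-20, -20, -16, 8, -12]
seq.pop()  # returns -12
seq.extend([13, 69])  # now [-20, -20, -16, 8, 13, 69]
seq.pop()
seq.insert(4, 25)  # [-20, -20, -16, 8, 25, 13]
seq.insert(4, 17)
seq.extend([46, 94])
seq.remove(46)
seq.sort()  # [-20, -20, -16, 8, 13, 17, 25, 94]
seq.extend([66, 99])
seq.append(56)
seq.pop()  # 56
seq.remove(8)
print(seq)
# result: [-20, -20, -16, 13, 17, 25, 94, 66, 99]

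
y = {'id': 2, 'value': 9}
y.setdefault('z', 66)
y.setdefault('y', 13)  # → 13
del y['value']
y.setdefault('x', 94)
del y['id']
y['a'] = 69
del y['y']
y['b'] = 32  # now {'z': 66, 'x': 94, 'a': 69, 'b': 32}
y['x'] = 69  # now {'z': 66, 'x': 69, 'a': 69, 'b': 32}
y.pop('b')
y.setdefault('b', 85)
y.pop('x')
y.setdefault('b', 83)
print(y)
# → {'z': 66, 'a': 69, 'b': 85}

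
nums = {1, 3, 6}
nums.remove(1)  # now {3, 6}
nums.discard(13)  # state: {3, 6}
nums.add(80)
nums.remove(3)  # {6, 80}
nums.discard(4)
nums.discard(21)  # {6, 80}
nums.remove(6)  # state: {80}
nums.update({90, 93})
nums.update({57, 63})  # {57, 63, 80, 90, 93}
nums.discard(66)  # {57, 63, 80, 90, 93}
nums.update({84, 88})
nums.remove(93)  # {57, 63, 80, 84, 88, 90}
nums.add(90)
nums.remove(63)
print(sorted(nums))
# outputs [57, 80, 84, 88, 90]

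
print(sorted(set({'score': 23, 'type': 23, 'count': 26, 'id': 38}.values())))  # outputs [23, 26, 38]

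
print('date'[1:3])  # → at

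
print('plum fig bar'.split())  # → ['plum', 'fig', 'bar']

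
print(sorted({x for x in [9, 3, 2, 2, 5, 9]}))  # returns [2, 3, 5, 9]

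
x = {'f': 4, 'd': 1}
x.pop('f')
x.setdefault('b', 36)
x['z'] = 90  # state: {'d': 1, 'b': 36, 'z': 90}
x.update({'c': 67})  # {'d': 1, 'b': 36, 'z': 90, 'c': 67}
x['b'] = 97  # {'d': 1, 'b': 97, 'z': 90, 'c': 67}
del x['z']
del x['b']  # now {'d': 1, 'c': 67}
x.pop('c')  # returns 67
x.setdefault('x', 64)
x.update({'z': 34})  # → {'d': 1, 'x': 64, 'z': 34}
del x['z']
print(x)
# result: {'d': 1, 'x': 64}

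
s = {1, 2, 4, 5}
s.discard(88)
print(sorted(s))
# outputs [1, 2, 4, 5]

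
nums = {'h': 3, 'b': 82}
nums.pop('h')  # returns 3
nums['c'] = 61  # {'b': 82, 'c': 61}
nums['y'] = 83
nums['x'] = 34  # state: {'b': 82, 'c': 61, 'y': 83, 'x': 34}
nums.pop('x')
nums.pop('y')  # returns 83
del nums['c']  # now {'b': 82}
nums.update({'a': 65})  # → {'b': 82, 'a': 65}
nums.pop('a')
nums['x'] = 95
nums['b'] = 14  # {'b': 14, 'x': 95}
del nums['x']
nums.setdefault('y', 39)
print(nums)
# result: {'b': 14, 'y': 39}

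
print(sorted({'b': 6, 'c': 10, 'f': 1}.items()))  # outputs [('b', 6), ('c', 10), ('f', 1)]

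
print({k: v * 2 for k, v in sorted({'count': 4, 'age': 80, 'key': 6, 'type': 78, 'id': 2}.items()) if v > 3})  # {'age': 160, 'count': 8, 'key': 12, 'type': 156}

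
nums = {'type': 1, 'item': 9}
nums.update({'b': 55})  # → {'type': 1, 'item': 9, 'b': 55}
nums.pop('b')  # 55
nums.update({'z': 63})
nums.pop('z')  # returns 63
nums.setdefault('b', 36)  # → 36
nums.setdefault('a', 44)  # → 44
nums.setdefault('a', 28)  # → 44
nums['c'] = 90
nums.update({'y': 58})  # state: {'type': 1, 'item': 9, 'b': 36, 'a': 44, 'c': 90, 'y': 58}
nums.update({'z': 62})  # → {'type': 1, 'item': 9, 'b': 36, 'a': 44, 'c': 90, 'y': 58, 'z': 62}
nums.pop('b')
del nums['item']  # {'type': 1, 'a': 44, 'c': 90, 'y': 58, 'z': 62}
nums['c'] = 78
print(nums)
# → {'type': 1, 'a': 44, 'c': 78, 'y': 58, 'z': 62}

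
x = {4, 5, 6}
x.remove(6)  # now {4, 5}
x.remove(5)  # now {4}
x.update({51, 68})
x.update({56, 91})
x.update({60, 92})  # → {4, 51, 56, 60, 68, 91, 92}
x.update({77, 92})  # {4, 51, 56, 60, 68, 77, 91, 92}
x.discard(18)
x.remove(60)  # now {4, 51, 56, 68, 77, 91, 92}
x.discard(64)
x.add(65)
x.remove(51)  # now {4, 56, 65, 68, 77, 91, 92}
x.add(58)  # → {4, 56, 58, 65, 68, 77, 91, 92}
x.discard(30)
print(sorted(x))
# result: [4, 56, 58, 65, 68, 77, 91, 92]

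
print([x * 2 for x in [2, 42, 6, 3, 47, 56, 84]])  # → [4, 84, 12, 6, 94, 112, 168]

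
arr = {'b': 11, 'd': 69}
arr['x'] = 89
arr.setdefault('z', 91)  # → 91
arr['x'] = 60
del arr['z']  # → {'b': 11, 'd': 69, 'x': 60}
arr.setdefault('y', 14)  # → 14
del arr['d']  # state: {'b': 11, 'x': 60, 'y': 14}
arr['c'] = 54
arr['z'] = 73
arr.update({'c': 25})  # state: {'b': 11, 'x': 60, 'y': 14, 'c': 25, 'z': 73}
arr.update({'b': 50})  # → {'b': 50, 'x': 60, 'y': 14, 'c': 25, 'z': 73}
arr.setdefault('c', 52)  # 25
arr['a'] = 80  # {'b': 50, 'x': 60, 'y': 14, 'c': 25, 'z': 73, 'a': 80}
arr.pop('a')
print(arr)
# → {'b': 50, 'x': 60, 'y': 14, 'c': 25, 'z': 73}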